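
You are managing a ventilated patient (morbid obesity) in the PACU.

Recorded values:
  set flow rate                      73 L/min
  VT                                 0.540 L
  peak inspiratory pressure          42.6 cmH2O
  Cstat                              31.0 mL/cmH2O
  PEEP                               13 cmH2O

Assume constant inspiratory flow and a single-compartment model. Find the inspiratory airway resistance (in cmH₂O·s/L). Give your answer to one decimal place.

Flow: 73 L/min ÷ 60 = 1.2167 L/s.
Equation of motion (constant flow): PIP = Vt/C + R·V̇ + PEEP.
R·V̇ = PIP − Vt/C − PEEP = 42.6 − 540/31.0 − 13 = 42.6 − 17.419 − 13 = 12.181 cmH2O.
R = 12.181 / 1.2167 = 10.012 cmH2O·s/L.

10.0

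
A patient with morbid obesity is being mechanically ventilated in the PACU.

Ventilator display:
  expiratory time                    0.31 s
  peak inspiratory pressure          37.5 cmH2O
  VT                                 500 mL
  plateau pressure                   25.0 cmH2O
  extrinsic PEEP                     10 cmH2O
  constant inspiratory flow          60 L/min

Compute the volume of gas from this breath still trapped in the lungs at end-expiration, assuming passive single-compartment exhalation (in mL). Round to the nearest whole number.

Flow: 60 L/min ÷ 60 = 1 L/s.
R = (PIP − Pplat)/V̇ = (37.5 − 25.0) / 1 = 12.5/1 = 12.5 cmH2O·s/L.
C = Vt/(Pplat − PEEP) = 500.0 / (25.0 − 10) = 500.0/15.0 = 33.333 mL/cmH2O.
τ = R × C = 12.5 × 0.03333 L/cmH2O = 0.4166 s.
Fraction remaining = e^(−Te/τ) = e^(−0.31/0.4166) = 0.4752.
Trapped volume = 500.0 × 0.4752 = 237.6 mL.

238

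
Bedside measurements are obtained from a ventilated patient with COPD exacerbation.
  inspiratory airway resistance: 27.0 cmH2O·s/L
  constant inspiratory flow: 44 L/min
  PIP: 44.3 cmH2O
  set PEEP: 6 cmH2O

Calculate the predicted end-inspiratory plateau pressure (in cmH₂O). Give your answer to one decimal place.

Flow: 44 L/min ÷ 60 = 0.7333 L/s.
Pplat = PIP − Raw × flow = 44.3 − 27.0 × 0.7333 = 44.3 − 19.799 = 24.501 cmH2O.

24.5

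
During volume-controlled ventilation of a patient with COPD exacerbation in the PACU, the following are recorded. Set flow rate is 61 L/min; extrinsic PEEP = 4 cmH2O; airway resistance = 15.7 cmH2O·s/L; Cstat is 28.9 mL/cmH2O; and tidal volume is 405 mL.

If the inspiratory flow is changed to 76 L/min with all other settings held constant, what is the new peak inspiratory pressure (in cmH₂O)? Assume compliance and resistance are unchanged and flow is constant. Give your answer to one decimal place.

37.9

Flow: 61 L/min ÷ 60 = 1.0167 L/s.
New flow: 76 L/min ÷ 60 = 1.2667 L/s.
PIP = Vt/C + R·V̇ + PEEP (constant-flow equation of motion).
Only the resistive term changes: ΔPIP = R × ΔV̇ = 15.7 × (1.2667 − 1.0167) = 15.7 × 0.25 = 3.925 cmH2O.
Original PIP = 405/28.9 + 15.7×1.0167 + 4 = 33.976 cmH2O; new PIP = 33.976 + (3.925) = 37.901 cmH2O.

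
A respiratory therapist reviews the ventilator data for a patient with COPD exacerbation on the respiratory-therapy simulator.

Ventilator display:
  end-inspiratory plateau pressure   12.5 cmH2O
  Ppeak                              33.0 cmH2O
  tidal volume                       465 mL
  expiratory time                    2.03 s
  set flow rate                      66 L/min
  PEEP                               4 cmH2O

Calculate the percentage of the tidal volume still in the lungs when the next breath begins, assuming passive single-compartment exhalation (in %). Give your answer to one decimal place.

Flow: 66 L/min ÷ 60 = 1.1 L/s.
R = (PIP − Pplat)/V̇ = (33.0 − 12.5) / 1.1 = 20.5/1.1 = 18.636 cmH2O·s/L.
C = Vt/(Pplat − PEEP) = 465.0 / (12.5 − 4) = 465.0/8.5 = 54.706 mL/cmH2O.
τ = R × C = 18.636 × 0.05471 L/cmH2O = 1.02 s.
Fraction remaining at end-expiration = e^(−Te/τ) = e^(−2.03/1.02) = 0.1367 → 13.67%.

13.7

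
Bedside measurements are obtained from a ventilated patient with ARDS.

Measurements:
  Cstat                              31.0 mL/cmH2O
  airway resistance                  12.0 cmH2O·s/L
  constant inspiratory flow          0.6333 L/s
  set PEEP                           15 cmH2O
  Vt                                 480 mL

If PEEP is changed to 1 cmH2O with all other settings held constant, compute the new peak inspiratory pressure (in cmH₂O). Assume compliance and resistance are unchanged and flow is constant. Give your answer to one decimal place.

PIP = Vt/C + R·V̇ + PEEP (constant-flow equation of motion).
Only the baseline term changes: ΔPIP = ΔPEEP = 1 − 15 = -14.0 cmH2O.
Original PIP = 480/31.0 + 12.0×0.6333 + 15 = 38.083 cmH2O; new PIP = 38.083 + (-14.0) = 24.083 cmH2O.

24.1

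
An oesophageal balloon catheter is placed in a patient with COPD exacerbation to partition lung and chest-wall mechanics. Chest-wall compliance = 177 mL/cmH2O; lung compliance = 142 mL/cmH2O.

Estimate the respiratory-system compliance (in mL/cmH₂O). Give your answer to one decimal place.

Lung and chest wall are elastances in series: 1/Crs = 1/CL + 1/Ccw.
1/Crs = 1/142 + 1/177 = 0.01269.
Crs = 78.802 mL/cmH2O.

78.8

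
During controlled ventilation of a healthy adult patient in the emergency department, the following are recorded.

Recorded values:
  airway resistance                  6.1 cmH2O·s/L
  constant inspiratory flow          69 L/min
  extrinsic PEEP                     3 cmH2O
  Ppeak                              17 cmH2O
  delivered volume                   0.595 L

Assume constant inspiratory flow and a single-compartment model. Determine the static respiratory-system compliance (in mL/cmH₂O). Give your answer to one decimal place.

Flow: 69 L/min ÷ 60 = 1.15 L/s.
Equation of motion (constant flow): PIP = Vt/C + R·V̇ + PEEP.
Vt/C = PIP − R·V̇ − PEEP = 17 − 6.1×1.15 − 3 = 17 − 7.015 − 3 = 6.985 cmH2O.
C = Vt / 6.985 = 595 / 6.985 = 85.183 mL/cmH2O.

85.2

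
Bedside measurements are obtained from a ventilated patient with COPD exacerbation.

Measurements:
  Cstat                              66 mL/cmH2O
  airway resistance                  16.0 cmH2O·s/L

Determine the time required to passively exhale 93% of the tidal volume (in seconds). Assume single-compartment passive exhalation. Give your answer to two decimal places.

τ = R × C = 16.0 × 66 mL/cmH2O = 16.0 × 0.066 L/cmH2O = 1.056 s.
Exhaled fraction f = 1 − e^(−t/τ) → t = −τ·ln(1 − f) = −1.056·ln(0.07) = 2.808 s.

2.81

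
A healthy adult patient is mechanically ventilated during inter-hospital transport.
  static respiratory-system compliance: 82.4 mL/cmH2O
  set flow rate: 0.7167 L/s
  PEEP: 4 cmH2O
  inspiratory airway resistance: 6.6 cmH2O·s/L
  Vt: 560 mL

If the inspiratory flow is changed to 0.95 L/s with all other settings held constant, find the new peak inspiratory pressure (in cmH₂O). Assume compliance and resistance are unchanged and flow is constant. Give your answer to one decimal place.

17.1

PIP = Vt/C + R·V̇ + PEEP (constant-flow equation of motion).
Only the resistive term changes: ΔPIP = R × ΔV̇ = 6.6 × (0.95 − 0.7167) = 6.6 × 0.2333 = 1.54 cmH2O.
Original PIP = 560/82.4 + 6.6×0.7167 + 4 = 15.526 cmH2O; new PIP = 15.526 + (1.54) = 17.066 cmH2O.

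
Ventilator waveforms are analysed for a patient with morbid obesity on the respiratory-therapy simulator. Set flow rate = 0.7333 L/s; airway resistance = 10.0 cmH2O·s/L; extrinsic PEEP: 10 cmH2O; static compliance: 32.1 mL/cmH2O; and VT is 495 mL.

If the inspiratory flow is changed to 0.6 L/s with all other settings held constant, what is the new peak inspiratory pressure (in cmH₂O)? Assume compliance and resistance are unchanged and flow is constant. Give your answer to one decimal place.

31.4

PIP = Vt/C + R·V̇ + PEEP (constant-flow equation of motion).
Only the resistive term changes: ΔPIP = R × ΔV̇ = 10.0 × (0.6 − 0.7333) = 10.0 × -0.1333 = -1.333 cmH2O.
Original PIP = 495/32.1 + 10.0×0.7333 + 10 = 32.754 cmH2O; new PIP = 32.754 + (-1.333) = 31.421 cmH2O.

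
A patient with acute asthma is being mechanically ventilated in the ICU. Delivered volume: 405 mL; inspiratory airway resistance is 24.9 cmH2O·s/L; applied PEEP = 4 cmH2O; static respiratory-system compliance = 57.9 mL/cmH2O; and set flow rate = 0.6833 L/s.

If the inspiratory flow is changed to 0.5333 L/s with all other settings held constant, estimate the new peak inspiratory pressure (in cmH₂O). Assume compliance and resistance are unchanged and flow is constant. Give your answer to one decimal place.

PIP = Vt/C + R·V̇ + PEEP (constant-flow equation of motion).
Only the resistive term changes: ΔPIP = R × ΔV̇ = 24.9 × (0.5333 − 0.6833) = 24.9 × -0.15 = -3.735 cmH2O.
Original PIP = 405/57.9 + 24.9×0.6833 + 4 = 28.009 cmH2O; new PIP = 28.009 + (-3.735) = 24.274 cmH2O.

24.3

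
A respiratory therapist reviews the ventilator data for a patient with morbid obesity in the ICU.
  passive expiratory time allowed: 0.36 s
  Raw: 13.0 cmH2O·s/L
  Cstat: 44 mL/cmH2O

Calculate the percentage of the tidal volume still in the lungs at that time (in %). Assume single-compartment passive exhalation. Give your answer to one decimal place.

53.3

τ = R × C = 13.0 × 44 mL/cmH2O = 13.0 × 0.044 L/cmH2O = 0.572 s.
Passive exhalation: V(t)/V₀ = e^(−t/τ) = e^(−0.36/0.572) = 0.5329.
Fraction remaining = 0.5329 → 53.29%.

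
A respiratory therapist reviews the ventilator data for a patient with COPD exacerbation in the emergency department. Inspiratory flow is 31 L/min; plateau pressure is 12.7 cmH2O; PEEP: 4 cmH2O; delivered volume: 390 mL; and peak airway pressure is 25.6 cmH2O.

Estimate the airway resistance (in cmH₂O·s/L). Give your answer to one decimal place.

Flow: 31 L/min ÷ 60 = 0.5167 L/s.
Raw = (PIP − Pplat) / flow = (25.6 − 12.7) / 0.5167 = 12.9 / 0.5167 = 24.966 cmH2O·s/L.

25.0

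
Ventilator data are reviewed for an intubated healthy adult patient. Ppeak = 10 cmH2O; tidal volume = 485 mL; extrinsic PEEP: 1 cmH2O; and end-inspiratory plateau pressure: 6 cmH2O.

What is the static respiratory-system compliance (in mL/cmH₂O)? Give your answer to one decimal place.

97.0

Cstat = Vt / (Pplat − PEEP) = 485 / (6 − 1) = 485 / 5.0 = 97.0 mL/cmH2O.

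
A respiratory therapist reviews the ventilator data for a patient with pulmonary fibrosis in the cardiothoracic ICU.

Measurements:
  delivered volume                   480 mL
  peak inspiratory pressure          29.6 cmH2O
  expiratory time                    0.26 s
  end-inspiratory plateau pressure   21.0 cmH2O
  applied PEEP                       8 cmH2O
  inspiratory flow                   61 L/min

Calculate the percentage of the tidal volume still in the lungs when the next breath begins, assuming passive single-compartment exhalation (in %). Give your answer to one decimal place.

43.5

Flow: 61 L/min ÷ 60 = 1.0167 L/s.
R = (PIP − Pplat)/V̇ = (29.6 − 21.0) / 1.0167 = 8.6/1.0167 = 8.459 cmH2O·s/L.
C = Vt/(Pplat − PEEP) = 480.0 / (21.0 − 8) = 480.0/13.0 = 36.923 mL/cmH2O.
τ = R × C = 8.459 × 0.03692 L/cmH2O = 0.3123 s.
Fraction remaining at end-expiration = e^(−Te/τ) = e^(−0.26/0.3123) = 0.4349 → 43.49%.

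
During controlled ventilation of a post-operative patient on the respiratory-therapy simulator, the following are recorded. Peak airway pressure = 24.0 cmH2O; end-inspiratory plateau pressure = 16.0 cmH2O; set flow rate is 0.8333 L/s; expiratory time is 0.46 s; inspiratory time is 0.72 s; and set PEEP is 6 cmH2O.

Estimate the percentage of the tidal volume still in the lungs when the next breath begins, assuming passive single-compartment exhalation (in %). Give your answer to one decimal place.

45.0

Vt = flow × Ti = 0.8333 L/s × 0.72 s × 1000 mL/L = 599.98 mL.
R = (PIP − Pplat)/V̇ = (24.0 − 16.0) / 0.8333 = 8.0/0.8333 = 9.6 cmH2O·s/L.
C = Vt/(Pplat − PEEP) = 599.98 / (16.0 − 6) = 599.98/10.0 = 59.998 mL/cmH2O.
τ = R × C = 9.6 × 0.06 L/cmH2O = 0.576 s.
Fraction remaining at end-expiration = e^(−Te/τ) = e^(−0.46/0.576) = 0.45 → 45.0%.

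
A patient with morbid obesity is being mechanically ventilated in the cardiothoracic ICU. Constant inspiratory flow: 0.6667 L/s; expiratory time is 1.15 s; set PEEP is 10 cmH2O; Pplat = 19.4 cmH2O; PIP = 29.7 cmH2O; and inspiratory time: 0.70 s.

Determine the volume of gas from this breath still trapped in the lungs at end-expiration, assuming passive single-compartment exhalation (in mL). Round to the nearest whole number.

104

Vt = flow × Ti = 0.6667 L/s × 0.70 s × 1000 mL/L = 466.69 mL.
R = (PIP − Pplat)/V̇ = (29.7 − 19.4) / 0.6667 = 10.3/0.6667 = 15.449 cmH2O·s/L.
C = Vt/(Pplat − PEEP) = 466.69 / (19.4 − 10) = 466.69/9.4 = 49.648 mL/cmH2O.
τ = R × C = 15.449 × 0.04965 L/cmH2O = 0.767 s.
Fraction remaining = e^(−Te/τ) = e^(−1.15/0.767) = 0.2233.
Trapped volume = 466.69 × 0.2233 = 104.21 mL.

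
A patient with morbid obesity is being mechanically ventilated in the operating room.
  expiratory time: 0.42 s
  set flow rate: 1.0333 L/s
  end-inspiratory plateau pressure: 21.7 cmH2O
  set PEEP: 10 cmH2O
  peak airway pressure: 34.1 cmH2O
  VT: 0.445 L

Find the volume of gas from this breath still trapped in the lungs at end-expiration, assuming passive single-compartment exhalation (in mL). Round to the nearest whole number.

R = (PIP − Pplat)/V̇ = (34.1 − 21.7) / 1.0333 = 12.4/1.0333 = 12.0 cmH2O·s/L.
C = Vt/(Pplat − PEEP) = 445.0 / (21.7 − 10) = 445.0/11.7 = 38.034 mL/cmH2O.
τ = R × C = 12.0 × 0.03803 L/cmH2O = 0.4564 s.
Fraction remaining = e^(−Te/τ) = e^(−0.42/0.4564) = 0.3984.
Trapped volume = 445.0 × 0.3984 = 177.29 mL.

177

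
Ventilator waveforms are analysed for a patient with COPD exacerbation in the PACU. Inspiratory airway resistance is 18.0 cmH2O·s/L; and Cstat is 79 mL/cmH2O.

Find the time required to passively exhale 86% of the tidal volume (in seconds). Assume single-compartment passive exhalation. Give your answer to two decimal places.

2.80

τ = R × C = 18.0 × 79 mL/cmH2O = 18.0 × 0.079 L/cmH2O = 1.422 s.
Exhaled fraction f = 1 − e^(−t/τ) → t = −τ·ln(1 − f) = −1.422·ln(0.14) = 2.796 s.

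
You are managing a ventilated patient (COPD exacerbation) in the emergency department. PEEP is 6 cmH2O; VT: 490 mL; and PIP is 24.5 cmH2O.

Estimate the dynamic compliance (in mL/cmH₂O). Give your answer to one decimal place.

26.5

Dynamic compliance = Vt / (PIP − PEEP) = 490 / (24.5 − 6) = 490 / 18.5 = 26.486 mL/cmH2O.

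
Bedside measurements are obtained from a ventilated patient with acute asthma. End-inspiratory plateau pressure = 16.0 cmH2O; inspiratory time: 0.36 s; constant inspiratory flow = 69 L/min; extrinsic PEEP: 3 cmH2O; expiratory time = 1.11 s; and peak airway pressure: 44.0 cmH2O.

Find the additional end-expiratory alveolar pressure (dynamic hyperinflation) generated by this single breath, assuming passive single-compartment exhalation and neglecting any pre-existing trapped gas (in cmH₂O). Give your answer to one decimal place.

3.1

Flow: 69 L/min ÷ 60 = 1.15 L/s.
Vt = flow × Ti = 1.15 L/s × 0.36 s × 1000 mL/L = 414.0 mL.
R = (PIP − Pplat)/V̇ = (44.0 − 16.0) / 1.15 = 28.0/1.15 = 24.348 cmH2O·s/L.
C = Vt/(Pplat − PEEP) = 414.0 / (16.0 − 3) = 414.0/13.0 = 31.846 mL/cmH2O.
τ = R × C = 24.348 × 0.03185 L/cmH2O = 0.7755 s.
Fraction remaining = e^(−Te/τ) = e^(−1.11/0.7755) = 0.239; trapped volume = 414.0 × 0.239 = 98.946 mL.
Additional alveolar pressure from trapping ≈ V_trapped / C = 98.946 / 31.846 = 3.107 cmH2O.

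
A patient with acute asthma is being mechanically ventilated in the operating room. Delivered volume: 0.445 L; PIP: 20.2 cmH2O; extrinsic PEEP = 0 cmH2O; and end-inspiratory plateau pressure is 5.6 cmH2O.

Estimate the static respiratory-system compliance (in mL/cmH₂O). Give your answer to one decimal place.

Cstat = Vt / (Pplat − PEEP) = 445 / (5.6 − 0) = 445 / 5.6 = 79.464 mL/cmH2O.

79.5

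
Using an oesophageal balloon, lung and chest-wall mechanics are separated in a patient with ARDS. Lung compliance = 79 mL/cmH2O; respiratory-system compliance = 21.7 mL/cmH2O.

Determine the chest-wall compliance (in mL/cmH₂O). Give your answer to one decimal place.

1/Ccw = 1/Crs − 1/CL.
1/Ccw = 1/21.7 − 1/79 = 0.03342.
Ccw = 29.922 mL/cmH2O.

29.9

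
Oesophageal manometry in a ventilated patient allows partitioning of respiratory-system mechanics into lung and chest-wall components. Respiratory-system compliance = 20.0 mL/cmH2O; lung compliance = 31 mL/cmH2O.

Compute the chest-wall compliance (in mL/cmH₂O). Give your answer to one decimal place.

56.4

1/Ccw = 1/Crs − 1/CL.
1/Ccw = 1/20.0 − 1/31 = 0.01774.
Ccw = 56.37 mL/cmH2O.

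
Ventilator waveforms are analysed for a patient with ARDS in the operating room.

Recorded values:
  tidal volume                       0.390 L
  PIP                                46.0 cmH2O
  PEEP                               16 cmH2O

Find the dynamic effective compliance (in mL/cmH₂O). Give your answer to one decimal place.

Dynamic compliance = Vt / (PIP − PEEP) = 390 / (46.0 − 16) = 390 / 30.0 = 13.0 mL/cmH2O.

13.0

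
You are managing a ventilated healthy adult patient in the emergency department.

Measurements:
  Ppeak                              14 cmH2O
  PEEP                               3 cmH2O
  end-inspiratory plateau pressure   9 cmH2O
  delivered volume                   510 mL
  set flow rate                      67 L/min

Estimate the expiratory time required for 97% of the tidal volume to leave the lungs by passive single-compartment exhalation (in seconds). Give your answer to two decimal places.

Flow: 67 L/min ÷ 60 = 1.1167 L/s.
R = (PIP − Pplat)/V̇ = (14 − 9) / 1.1167 = 5.0/1.1167 = 4.477 cmH2O·s/L.
C = Vt/(Pplat − PEEP) = 510.0 / (9 − 3) = 510.0/6.0 = 85.0 mL/cmH2O.
τ = R × C = 4.477 × 0.085 L/cmH2O = 0.3805 s.
t = −τ·ln(1 − 0.97) = −0.3805·ln(0.03) = 1.334 s.

1.33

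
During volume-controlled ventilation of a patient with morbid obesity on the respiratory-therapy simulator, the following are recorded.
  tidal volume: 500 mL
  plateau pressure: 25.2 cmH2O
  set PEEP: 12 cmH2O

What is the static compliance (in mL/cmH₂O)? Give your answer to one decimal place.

37.9

Cstat = Vt / (Pplat − PEEP) = 500 / (25.2 − 12) = 500 / 13.2 = 37.879 mL/cmH2O.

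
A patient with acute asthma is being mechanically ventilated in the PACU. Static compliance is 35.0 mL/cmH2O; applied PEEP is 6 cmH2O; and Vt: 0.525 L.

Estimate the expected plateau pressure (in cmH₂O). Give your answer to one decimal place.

21.0

Pplat = PEEP + Vt / Cstat = 6 + 525 / 35.0 = 6 + 15.0 = 21.0 cmH2O.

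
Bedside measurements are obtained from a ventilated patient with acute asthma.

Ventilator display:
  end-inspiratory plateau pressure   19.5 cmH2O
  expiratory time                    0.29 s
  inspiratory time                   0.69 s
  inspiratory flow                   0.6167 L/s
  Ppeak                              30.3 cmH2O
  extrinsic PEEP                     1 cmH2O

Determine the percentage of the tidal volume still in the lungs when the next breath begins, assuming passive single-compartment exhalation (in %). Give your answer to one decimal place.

48.7

Vt = flow × Ti = 0.6167 L/s × 0.69 s × 1000 mL/L = 425.52 mL.
R = (PIP − Pplat)/V̇ = (30.3 − 19.5) / 0.6167 = 10.8/0.6167 = 17.513 cmH2O·s/L.
C = Vt/(Pplat − PEEP) = 425.52 / (19.5 − 1) = 425.52/18.5 = 23.001 mL/cmH2O.
τ = R × C = 17.513 × 0.023 L/cmH2O = 0.4028 s.
Fraction remaining at end-expiration = e^(−Te/τ) = e^(−0.29/0.4028) = 0.4868 → 48.68%.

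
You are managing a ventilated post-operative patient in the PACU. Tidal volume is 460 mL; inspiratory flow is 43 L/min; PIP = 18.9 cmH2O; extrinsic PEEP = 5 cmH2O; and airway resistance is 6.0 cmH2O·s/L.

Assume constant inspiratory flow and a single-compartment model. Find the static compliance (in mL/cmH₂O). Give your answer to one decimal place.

47.9

Flow: 43 L/min ÷ 60 = 0.7167 L/s.
Equation of motion (constant flow): PIP = Vt/C + R·V̇ + PEEP.
Vt/C = PIP − R·V̇ − PEEP = 18.9 − 6.0×0.7167 − 5 = 18.9 − 4.3 − 5 = 9.6 cmH2O.
C = Vt / 9.6 = 460 / 9.6 = 47.917 mL/cmH2O.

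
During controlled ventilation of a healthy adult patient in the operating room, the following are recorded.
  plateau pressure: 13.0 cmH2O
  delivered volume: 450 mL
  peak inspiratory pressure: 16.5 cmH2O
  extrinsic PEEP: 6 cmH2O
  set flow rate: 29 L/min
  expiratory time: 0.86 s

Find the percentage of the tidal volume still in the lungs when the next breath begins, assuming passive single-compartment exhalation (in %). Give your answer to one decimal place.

Flow: 29 L/min ÷ 60 = 0.4833 L/s.
R = (PIP − Pplat)/V̇ = (16.5 − 13.0) / 0.4833 = 3.5/0.4833 = 7.242 cmH2O·s/L.
C = Vt/(Pplat − PEEP) = 450.0 / (13.0 − 6) = 450.0/7.0 = 64.286 mL/cmH2O.
τ = R × C = 7.242 × 0.06429 L/cmH2O = 0.4656 s.
Fraction remaining at end-expiration = e^(−Te/τ) = e^(−0.86/0.4656) = 0.1577 → 15.77%.

15.8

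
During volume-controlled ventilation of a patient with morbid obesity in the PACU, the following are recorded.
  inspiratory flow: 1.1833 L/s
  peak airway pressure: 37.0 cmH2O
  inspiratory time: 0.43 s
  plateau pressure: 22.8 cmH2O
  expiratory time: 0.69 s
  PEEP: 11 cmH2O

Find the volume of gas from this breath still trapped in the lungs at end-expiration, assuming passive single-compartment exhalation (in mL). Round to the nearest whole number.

134

Vt = flow × Ti = 1.1833 L/s × 0.43 s × 1000 mL/L = 508.82 mL.
R = (PIP − Pplat)/V̇ = (37.0 − 22.8) / 1.1833 = 14.2/1.1833 = 12.0 cmH2O·s/L.
C = Vt/(Pplat − PEEP) = 508.82 / (22.8 − 11) = 508.82/11.8 = 43.12 mL/cmH2O.
τ = R × C = 12.0 × 0.04312 L/cmH2O = 0.5174 s.
Fraction remaining = e^(−Te/τ) = e^(−0.69/0.5174) = 0.2635.
Trapped volume = 508.82 × 0.2635 = 134.07 mL.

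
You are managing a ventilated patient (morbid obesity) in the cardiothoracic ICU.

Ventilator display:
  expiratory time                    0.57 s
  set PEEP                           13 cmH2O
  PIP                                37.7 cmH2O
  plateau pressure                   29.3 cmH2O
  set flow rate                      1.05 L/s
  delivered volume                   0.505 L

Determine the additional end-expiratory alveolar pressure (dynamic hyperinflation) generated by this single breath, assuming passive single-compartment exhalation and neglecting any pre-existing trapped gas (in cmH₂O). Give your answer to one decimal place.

1.6

R = (PIP − Pplat)/V̇ = (37.7 − 29.3) / 1.05 = 8.4/1.05 = 8.0 cmH2O·s/L.
C = Vt/(Pplat − PEEP) = 505.0 / (29.3 − 13) = 505.0/16.3 = 30.982 mL/cmH2O.
τ = R × C = 8.0 × 0.03098 L/cmH2O = 0.2478 s.
Fraction remaining = e^(−Te/τ) = e^(−0.57/0.2478) = 0.1002; trapped volume = 505.0 × 0.1002 = 50.601 mL.
Additional alveolar pressure from trapping ≈ V_trapped / C = 50.601 / 30.982 = 1.633 cmH2O.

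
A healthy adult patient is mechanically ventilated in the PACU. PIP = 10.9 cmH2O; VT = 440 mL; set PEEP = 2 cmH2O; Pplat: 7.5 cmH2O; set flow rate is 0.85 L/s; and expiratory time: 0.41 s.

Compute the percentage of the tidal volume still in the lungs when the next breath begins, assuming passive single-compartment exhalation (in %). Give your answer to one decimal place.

R = (PIP − Pplat)/V̇ = (10.9 − 7.5) / 0.85 = 3.4/0.85 = 4.0 cmH2O·s/L.
C = Vt/(Pplat − PEEP) = 440.0 / (7.5 − 2) = 440.0/5.5 = 80.0 mL/cmH2O.
τ = R × C = 4.0 × 0.08 L/cmH2O = 0.32 s.
Fraction remaining at end-expiration = e^(−Te/τ) = e^(−0.41/0.32) = 0.2777 → 27.77%.

27.8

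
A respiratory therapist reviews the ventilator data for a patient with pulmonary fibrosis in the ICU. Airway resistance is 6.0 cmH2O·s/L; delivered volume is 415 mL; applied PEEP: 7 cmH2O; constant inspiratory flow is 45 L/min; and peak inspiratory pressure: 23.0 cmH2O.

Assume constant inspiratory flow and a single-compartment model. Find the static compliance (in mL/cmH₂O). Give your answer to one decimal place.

36.1

Flow: 45 L/min ÷ 60 = 0.75 L/s.
Equation of motion (constant flow): PIP = Vt/C + R·V̇ + PEEP.
Vt/C = PIP − R·V̇ − PEEP = 23.0 − 6.0×0.75 − 7 = 23.0 − 4.5 − 7 = 11.5 cmH2O.
C = Vt / 11.5 = 415 / 11.5 = 36.087 mL/cmH2O.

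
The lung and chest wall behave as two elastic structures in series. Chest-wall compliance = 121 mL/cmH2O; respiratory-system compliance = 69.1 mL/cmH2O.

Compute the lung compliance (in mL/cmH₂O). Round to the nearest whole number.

1/CL = 1/Crs − 1/Ccw.
1/CL = 1/69.1 − 1/121 = 0.006207.
CL = 161.11 mL/cmH2O.

161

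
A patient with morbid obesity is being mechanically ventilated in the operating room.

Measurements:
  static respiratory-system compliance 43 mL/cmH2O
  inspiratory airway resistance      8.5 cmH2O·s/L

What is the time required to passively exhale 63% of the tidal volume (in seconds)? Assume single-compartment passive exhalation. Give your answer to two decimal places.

τ = R × C = 8.5 × 43 mL/cmH2O = 8.5 × 0.043 L/cmH2O = 0.3655 s.
Exhaled fraction f = 1 − e^(−t/τ) → t = −τ·ln(1 − f) = −0.3655·ln(0.37) = 0.3634 s.

0.36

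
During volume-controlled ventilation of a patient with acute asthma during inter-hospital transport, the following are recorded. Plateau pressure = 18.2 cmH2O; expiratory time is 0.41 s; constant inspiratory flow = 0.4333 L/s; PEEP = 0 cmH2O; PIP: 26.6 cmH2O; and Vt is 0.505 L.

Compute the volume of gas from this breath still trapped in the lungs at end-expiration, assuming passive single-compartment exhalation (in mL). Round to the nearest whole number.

R = (PIP − Pplat)/V̇ = (26.6 − 18.2) / 0.4333 = 8.4/0.4333 = 19.386 cmH2O·s/L.
C = Vt/(Pplat − PEEP) = 505.0 / (18.2 − 0) = 505.0/18.2 = 27.747 mL/cmH2O.
τ = R × C = 19.386 × 0.02775 L/cmH2O = 0.538 s.
Fraction remaining = e^(−Te/τ) = e^(−0.41/0.538) = 0.4667.
Trapped volume = 505.0 × 0.4667 = 235.68 mL.

236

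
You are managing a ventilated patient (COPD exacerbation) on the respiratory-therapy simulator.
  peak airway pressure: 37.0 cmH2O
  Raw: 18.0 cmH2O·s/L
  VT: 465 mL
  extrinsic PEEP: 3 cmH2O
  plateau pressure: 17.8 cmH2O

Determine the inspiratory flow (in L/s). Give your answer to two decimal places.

1.07

flow = (PIP − Pplat) / Raw = 19.2 / 18.0 = 1.067 L/s.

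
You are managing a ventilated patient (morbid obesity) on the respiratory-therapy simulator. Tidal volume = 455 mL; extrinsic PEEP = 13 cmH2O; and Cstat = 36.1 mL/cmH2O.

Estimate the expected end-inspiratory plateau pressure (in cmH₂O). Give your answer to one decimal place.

Pplat = PEEP + Vt / Cstat = 13 + 455 / 36.1 = 13 + 12.604 = 25.604 cmH2O.

25.6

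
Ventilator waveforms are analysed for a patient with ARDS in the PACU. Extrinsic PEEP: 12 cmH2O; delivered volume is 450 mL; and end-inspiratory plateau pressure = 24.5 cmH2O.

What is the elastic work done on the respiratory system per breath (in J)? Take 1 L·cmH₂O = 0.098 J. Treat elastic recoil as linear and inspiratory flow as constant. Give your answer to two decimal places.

Elastic work ≈ ½ × (Pplat − PEEP) × Vt = 0.5 × (24.5 − 12) × 0.450 L = 0.5 × 12.5 × 0.450 = 2.813 L·cmH2O.
× 0.098 J/(L·cmH2O) → 0.2757 J.

0.28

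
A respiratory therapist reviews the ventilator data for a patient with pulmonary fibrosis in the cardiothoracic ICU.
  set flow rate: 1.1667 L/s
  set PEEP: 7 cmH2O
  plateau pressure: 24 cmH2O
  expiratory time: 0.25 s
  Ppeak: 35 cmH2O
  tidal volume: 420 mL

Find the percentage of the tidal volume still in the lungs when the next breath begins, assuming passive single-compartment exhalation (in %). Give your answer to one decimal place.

R = (PIP − Pplat)/V̇ = (35 − 24) / 1.1667 = 11.0/1.1667 = 9.428 cmH2O·s/L.
C = Vt/(Pplat − PEEP) = 420.0 / (24 − 7) = 420.0/17.0 = 24.706 mL/cmH2O.
τ = R × C = 9.428 × 0.02471 L/cmH2O = 0.233 s.
Fraction remaining at end-expiration = e^(−Te/τ) = e^(−0.25/0.233) = 0.342 → 34.2%.

34.2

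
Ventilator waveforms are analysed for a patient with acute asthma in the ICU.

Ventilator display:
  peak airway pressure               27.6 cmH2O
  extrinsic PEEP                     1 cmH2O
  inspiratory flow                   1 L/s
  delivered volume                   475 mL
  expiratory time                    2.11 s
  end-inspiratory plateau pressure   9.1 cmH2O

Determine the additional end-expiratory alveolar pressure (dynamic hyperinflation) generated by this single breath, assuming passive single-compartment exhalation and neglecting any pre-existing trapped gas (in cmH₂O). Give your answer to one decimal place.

1.2

R = (PIP − Pplat)/V̇ = (27.6 − 9.1) / 1 = 18.5/1 = 18.5 cmH2O·s/L.
C = Vt/(Pplat − PEEP) = 475.0 / (9.1 − 1) = 475.0/8.1 = 58.642 mL/cmH2O.
τ = R × C = 18.5 × 0.05864 L/cmH2O = 1.085 s.
Fraction remaining = e^(−Te/τ) = e^(−2.11/1.085) = 0.143; trapped volume = 475.0 × 0.143 = 67.925 mL.
Additional alveolar pressure from trapping ≈ V_trapped / C = 67.925 / 58.642 = 1.158 cmH2O.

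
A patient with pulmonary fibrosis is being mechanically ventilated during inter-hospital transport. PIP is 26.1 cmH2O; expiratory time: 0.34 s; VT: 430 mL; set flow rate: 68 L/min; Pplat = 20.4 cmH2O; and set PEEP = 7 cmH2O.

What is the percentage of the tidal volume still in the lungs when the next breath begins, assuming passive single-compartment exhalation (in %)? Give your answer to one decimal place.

Flow: 68 L/min ÷ 60 = 1.1333 L/s.
R = (PIP − Pplat)/V̇ = (26.1 − 20.4) / 1.1333 = 5.7/1.1333 = 5.03 cmH2O·s/L.
C = Vt/(Pplat − PEEP) = 430.0 / (20.4 − 7) = 430.0/13.4 = 32.09 mL/cmH2O.
τ = R × C = 5.03 × 0.03209 L/cmH2O = 0.1614 s.
Fraction remaining at end-expiration = e^(−Te/τ) = e^(−0.34/0.1614) = 0.1217 → 12.17%.

12.2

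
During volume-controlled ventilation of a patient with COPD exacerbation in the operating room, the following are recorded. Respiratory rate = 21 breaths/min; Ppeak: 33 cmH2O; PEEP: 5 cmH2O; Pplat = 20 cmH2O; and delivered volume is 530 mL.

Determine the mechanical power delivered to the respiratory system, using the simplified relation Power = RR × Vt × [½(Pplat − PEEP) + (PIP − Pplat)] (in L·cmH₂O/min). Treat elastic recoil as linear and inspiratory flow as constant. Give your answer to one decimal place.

Per-breath work = Vt × [½(Pplat−PEEP) + (PIP−Pplat)] = 0.530 × [0.5×15.0 + 13.0] = 0.530 × 20.5 = 10.865 L·cmH2O.
Power = 21 × 10.865 = 228.17 L·cmH2O/min.

228.2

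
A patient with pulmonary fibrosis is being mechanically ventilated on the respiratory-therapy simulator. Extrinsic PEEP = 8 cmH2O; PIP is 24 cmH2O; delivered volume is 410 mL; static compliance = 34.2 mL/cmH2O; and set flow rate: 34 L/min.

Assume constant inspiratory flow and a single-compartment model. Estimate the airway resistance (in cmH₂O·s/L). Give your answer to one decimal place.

7.1

Flow: 34 L/min ÷ 60 = 0.5667 L/s.
Equation of motion (constant flow): PIP = Vt/C + R·V̇ + PEEP.
R·V̇ = PIP − Vt/C − PEEP = 24 − 410/34.2 − 8 = 24 − 11.988 − 8 = 4.012 cmH2O.
R = 4.012 / 0.5667 = 7.08 cmH2O·s/L.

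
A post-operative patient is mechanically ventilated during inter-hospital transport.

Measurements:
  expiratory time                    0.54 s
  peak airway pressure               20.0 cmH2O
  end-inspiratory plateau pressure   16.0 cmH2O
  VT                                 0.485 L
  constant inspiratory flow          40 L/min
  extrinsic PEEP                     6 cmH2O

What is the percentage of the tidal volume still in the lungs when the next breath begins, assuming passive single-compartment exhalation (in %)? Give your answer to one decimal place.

15.6

Flow: 40 L/min ÷ 60 = 0.6667 L/s.
R = (PIP − Pplat)/V̇ = (20.0 − 16.0) / 0.6667 = 4.0/0.6667 = 6.0 cmH2O·s/L.
C = Vt/(Pplat − PEEP) = 485.0 / (16.0 − 6) = 485.0/10.0 = 48.5 mL/cmH2O.
τ = R × C = 6.0 × 0.0485 L/cmH2O = 0.291 s.
Fraction remaining at end-expiration = e^(−Te/τ) = e^(−0.54/0.291) = 0.1563 → 15.63%.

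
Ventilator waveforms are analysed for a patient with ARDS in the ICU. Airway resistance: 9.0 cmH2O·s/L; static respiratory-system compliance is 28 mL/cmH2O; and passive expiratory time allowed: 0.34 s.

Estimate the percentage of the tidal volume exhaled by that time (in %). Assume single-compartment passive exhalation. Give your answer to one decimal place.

τ = R × C = 9.0 × 28 mL/cmH2O = 9.0 × 0.028 L/cmH2O = 0.252 s.
Passive exhalation: V(t)/V₀ = e^(−t/τ) = e^(−0.34/0.252) = 0.2594.
Fraction exhaled = 1 − 0.2594 = 0.7406 → 74.06%.

74.1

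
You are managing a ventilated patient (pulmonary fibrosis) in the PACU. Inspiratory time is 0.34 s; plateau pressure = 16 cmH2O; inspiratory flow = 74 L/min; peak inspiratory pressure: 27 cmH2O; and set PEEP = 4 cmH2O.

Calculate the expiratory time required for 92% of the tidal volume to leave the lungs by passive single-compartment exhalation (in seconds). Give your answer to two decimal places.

0.79

Flow: 74 L/min ÷ 60 = 1.2333 L/s.
Vt = flow × Ti = 1.2333 L/s × 0.34 s × 1000 mL/L = 419.32 mL.
R = (PIP − Pplat)/V̇ = (27 − 16) / 1.2333 = 11.0/1.2333 = 8.919 cmH2O·s/L.
C = Vt/(Pplat − PEEP) = 419.32 / (16 − 4) = 419.32/12.0 = 34.943 mL/cmH2O.
τ = R × C = 8.919 × 0.03494 L/cmH2O = 0.3116 s.
t = −τ·ln(1 − 0.92) = −0.3116·ln(0.08) = 0.787 s.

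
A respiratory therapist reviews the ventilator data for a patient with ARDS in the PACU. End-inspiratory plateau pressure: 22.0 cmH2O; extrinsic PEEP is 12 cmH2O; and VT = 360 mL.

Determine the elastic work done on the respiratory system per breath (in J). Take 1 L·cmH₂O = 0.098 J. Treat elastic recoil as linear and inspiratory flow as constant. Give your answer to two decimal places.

0.18

Elastic work ≈ ½ × (Pplat − PEEP) × Vt = 0.5 × (22.0 − 12) × 0.360 L = 0.5 × 10.0 × 0.360 = 1.8 L·cmH2O.
× 0.098 J/(L·cmH2O) → 0.1764 J.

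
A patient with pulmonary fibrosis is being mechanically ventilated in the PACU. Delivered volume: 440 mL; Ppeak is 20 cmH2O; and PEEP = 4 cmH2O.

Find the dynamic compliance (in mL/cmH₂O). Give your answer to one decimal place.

27.5

Dynamic compliance = Vt / (PIP − PEEP) = 440 / (20 − 4) = 440 / 16.0 = 27.5 mL/cmH2O.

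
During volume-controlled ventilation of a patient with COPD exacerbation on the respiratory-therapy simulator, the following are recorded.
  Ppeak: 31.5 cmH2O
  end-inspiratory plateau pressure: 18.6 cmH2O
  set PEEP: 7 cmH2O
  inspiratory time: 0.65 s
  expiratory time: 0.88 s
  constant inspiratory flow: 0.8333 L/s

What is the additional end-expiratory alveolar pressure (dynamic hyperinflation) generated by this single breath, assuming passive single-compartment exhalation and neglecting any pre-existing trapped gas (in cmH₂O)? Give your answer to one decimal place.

3.4

Vt = flow × Ti = 0.8333 L/s × 0.65 s × 1000 mL/L = 541.65 mL.
R = (PIP − Pplat)/V̇ = (31.5 − 18.6) / 0.8333 = 12.9/0.8333 = 15.481 cmH2O·s/L.
C = Vt/(Pplat − PEEP) = 541.65 / (18.6 − 7) = 541.65/11.6 = 46.694 mL/cmH2O.
τ = R × C = 15.481 × 0.04669 L/cmH2O = 0.7228 s.
Fraction remaining = e^(−Te/τ) = e^(−0.88/0.7228) = 0.296; trapped volume = 541.65 × 0.296 = 160.33 mL.
Additional alveolar pressure from trapping ≈ V_trapped / C = 160.33 / 46.694 = 3.434 cmH2O.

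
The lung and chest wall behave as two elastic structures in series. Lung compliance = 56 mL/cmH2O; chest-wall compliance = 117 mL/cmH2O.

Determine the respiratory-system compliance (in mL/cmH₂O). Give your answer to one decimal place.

Lung and chest wall are elastances in series: 1/Crs = 1/CL + 1/Ccw.
1/Crs = 1/56 + 1/117 = 0.0264.
Crs = 37.879 mL/cmH2O.

37.9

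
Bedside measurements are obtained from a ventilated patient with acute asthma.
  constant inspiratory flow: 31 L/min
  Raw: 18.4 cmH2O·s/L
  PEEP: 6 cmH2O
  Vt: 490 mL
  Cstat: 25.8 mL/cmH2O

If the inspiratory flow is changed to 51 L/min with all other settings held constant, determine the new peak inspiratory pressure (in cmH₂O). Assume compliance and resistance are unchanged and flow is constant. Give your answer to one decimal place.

Flow: 31 L/min ÷ 60 = 0.5167 L/s.
New flow: 51 L/min ÷ 60 = 0.85 L/s.
PIP = Vt/C + R·V̇ + PEEP (constant-flow equation of motion).
Only the resistive term changes: ΔPIP = R × ΔV̇ = 18.4 × (0.85 − 0.5167) = 18.4 × 0.3333 = 6.133 cmH2O.
Original PIP = 490/25.8 + 18.4×0.5167 + 6 = 34.5 cmH2O; new PIP = 34.5 + (6.133) = 40.633 cmH2O.

40.6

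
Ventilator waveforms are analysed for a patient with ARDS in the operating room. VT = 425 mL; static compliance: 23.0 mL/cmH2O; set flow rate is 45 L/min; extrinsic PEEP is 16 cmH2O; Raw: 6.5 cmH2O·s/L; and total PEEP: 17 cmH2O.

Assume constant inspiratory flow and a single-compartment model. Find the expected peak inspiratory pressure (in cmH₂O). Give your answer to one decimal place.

Flow: 45 L/min ÷ 60 = 0.75 L/s.
Total PEEP = 17 cmH2O (set 16 + intrinsic 1); this is the baseline alveolar pressure.
Equation of motion (constant flow): PIP = Vt/C + R·V̇ + PEEP.
PIP = 425/23.0 + 6.5×0.75 + 17 = 18.478 + 4.875 + 17 = 40.353 cmH2O.

40.4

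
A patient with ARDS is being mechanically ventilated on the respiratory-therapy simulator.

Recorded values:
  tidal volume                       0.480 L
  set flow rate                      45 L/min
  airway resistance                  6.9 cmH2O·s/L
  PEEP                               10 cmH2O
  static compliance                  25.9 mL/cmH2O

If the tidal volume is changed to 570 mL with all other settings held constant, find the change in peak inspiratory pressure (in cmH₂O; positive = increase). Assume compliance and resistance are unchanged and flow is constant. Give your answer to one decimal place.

PIP = Vt/C + R·V̇ + PEEP (constant-flow equation of motion).
Only the elastic term changes: ΔPIP = ΔVt / C = (570 − 480) / 25.9 = 3.475 cmH2O.

3.5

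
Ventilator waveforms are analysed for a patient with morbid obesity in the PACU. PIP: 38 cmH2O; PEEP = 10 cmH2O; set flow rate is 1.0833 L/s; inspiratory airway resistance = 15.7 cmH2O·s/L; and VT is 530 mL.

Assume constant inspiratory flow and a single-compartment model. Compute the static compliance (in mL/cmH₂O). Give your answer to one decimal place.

48.2

Equation of motion (constant flow): PIP = Vt/C + R·V̇ + PEEP.
Vt/C = PIP − R·V̇ − PEEP = 38 − 15.7×1.0833 − 10 = 38 − 17.008 − 10 = 10.992 cmH2O.
C = Vt / 10.992 = 530 / 10.992 = 48.217 mL/cmH2O.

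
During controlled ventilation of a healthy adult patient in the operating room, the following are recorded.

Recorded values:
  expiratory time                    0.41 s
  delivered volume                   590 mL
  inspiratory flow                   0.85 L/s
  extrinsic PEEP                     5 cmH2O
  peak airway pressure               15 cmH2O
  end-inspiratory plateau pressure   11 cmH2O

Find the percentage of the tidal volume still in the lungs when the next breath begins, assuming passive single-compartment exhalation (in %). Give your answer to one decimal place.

R = (PIP − Pplat)/V̇ = (15 − 11) / 0.85 = 4.0/0.85 = 4.706 cmH2O·s/L.
C = Vt/(Pplat − PEEP) = 590.0 / (11 − 5) = 590.0/6.0 = 98.333 mL/cmH2O.
τ = R × C = 4.706 × 0.09833 L/cmH2O = 0.4627 s.
Fraction remaining at end-expiration = e^(−Te/τ) = e^(−0.41/0.4627) = 0.4123 → 41.23%.

41.2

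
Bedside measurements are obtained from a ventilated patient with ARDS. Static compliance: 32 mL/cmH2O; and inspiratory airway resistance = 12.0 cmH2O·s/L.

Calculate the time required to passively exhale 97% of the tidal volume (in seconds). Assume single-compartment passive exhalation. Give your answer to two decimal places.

τ = R × C = 12.0 × 32 mL/cmH2O = 12.0 × 0.032 L/cmH2O = 0.384 s.
Exhaled fraction f = 1 − e^(−t/τ) → t = −τ·ln(1 − f) = −0.384·ln(0.03) = 1.347 s.

1.35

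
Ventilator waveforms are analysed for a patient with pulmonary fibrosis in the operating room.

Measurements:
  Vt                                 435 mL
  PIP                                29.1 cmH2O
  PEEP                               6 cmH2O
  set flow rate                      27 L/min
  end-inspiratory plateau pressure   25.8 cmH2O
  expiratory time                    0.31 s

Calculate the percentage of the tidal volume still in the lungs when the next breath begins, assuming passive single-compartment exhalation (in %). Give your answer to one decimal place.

14.6

Flow: 27 L/min ÷ 60 = 0.45 L/s.
R = (PIP − Pplat)/V̇ = (29.1 − 25.8) / 0.45 = 3.3/0.45 = 7.333 cmH2O·s/L.
C = Vt/(Pplat − PEEP) = 435.0 / (25.8 − 6) = 435.0/19.8 = 21.97 mL/cmH2O.
τ = R × C = 7.333 × 0.02197 L/cmH2O = 0.1611 s.
Fraction remaining at end-expiration = e^(−Te/τ) = e^(−0.31/0.1611) = 0.146 → 14.6%.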